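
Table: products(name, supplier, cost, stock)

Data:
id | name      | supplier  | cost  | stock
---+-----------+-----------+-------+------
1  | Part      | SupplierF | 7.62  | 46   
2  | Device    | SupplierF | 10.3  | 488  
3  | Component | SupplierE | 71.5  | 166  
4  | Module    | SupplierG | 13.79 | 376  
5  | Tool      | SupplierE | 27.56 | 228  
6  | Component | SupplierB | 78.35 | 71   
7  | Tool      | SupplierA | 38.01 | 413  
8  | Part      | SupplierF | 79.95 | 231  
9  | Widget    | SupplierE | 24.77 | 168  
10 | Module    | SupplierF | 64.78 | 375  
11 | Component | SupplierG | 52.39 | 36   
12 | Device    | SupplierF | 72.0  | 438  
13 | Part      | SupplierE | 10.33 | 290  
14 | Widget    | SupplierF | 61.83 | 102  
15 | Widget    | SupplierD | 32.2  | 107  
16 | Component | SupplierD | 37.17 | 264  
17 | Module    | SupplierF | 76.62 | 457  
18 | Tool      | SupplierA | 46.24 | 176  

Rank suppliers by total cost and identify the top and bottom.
SELECT supplier, SUM(cost)
FROM products
GROUP BY supplier
ORDER BY SUM(cost)

All groups:
  SupplierG: 66.18
  SupplierD: 69.37
  SupplierB: 78.35
  SupplierA: 84.25
  SupplierE: 134.16
  SupplierF: 373.10

Highest: SupplierF (373.10)
Lowest: SupplierG (66.18)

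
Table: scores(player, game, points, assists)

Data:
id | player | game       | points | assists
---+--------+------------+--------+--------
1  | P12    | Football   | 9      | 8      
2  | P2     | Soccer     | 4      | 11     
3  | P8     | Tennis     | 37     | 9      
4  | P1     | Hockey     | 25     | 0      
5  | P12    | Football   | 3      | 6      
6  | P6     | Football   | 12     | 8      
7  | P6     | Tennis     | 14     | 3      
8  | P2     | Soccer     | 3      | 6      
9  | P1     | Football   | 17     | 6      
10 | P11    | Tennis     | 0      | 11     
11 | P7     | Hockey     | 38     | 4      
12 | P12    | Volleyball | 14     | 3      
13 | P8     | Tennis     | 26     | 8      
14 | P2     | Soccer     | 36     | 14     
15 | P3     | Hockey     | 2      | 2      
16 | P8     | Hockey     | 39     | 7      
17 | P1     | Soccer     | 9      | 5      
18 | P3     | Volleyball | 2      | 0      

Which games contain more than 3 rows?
SELECT game, COUNT(*) as cnt
FROM scores
GROUP BY game
HAVING COUNT(*) > 3

Result:
  Football: 4
  Hockey: 4
  Soccer: 4
  Tennis: 4

Note: HAVING filters groups after aggregation, WHERE filters rows before.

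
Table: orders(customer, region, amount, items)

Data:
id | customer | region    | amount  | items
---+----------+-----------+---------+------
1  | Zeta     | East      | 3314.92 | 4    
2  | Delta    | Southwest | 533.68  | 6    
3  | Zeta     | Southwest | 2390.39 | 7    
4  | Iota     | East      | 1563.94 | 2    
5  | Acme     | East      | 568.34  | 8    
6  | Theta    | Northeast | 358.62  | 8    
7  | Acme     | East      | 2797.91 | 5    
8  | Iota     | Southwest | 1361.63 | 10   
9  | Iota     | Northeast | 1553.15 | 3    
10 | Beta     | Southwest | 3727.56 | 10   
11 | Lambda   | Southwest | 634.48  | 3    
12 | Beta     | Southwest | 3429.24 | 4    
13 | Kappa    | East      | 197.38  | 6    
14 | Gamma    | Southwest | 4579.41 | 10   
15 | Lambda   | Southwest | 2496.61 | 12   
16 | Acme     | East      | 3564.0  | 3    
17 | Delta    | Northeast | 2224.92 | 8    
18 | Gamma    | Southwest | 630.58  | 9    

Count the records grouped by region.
SELECT region, COUNT(*) as count
FROM orders
GROUP BY region

Result:
  East: 6
  Northeast: 3
  Southwest: 9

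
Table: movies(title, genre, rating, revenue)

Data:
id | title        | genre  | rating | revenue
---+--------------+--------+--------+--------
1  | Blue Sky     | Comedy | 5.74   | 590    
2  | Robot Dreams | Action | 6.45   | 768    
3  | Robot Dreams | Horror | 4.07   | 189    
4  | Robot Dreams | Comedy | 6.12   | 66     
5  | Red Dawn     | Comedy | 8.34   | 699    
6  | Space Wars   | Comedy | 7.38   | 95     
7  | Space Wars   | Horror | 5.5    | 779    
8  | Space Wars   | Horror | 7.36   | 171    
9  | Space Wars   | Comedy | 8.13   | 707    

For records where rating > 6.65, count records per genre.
SELECT genre, COUNT(*)
FROM movies
WHERE rating > 6.65
GROUP BY genre

Note: WHERE filters rows before grouping.

Result:
  Comedy: 3
  Horror: 1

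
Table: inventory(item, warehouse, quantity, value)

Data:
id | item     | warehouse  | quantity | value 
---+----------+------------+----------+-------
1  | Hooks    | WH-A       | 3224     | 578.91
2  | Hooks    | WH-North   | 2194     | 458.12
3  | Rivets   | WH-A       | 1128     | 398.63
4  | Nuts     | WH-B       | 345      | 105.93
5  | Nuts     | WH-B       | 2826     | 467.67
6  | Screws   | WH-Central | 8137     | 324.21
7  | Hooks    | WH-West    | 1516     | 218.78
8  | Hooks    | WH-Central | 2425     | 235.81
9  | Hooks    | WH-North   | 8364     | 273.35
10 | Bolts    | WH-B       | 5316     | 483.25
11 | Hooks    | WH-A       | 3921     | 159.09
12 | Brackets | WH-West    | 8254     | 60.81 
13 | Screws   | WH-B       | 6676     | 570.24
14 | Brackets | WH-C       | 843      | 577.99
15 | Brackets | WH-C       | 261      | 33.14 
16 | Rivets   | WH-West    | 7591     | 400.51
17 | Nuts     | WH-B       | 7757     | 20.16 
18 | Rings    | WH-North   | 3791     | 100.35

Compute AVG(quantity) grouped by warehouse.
SELECT warehouse, AVG(quantity) as result
FROM inventory
GROUP BY warehouse

Result:
  WH-A: 2757.67
  WH-B: 4584.00
  WH-C: 552.00
  WH-Central: 5281.00
  WH-North: 4783.00
  WH-West: 5787.00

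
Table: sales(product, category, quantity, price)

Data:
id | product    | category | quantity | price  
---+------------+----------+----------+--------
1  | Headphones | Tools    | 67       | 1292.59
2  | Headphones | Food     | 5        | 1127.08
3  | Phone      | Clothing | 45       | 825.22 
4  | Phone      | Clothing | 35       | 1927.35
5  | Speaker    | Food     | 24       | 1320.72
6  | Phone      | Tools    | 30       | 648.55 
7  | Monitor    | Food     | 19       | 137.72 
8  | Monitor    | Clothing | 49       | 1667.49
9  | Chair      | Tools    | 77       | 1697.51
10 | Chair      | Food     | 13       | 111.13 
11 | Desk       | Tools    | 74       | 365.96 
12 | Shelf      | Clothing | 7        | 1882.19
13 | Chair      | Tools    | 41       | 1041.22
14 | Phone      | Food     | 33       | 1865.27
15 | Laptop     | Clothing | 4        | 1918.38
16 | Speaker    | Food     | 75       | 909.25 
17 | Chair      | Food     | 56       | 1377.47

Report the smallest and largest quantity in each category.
SELECT category, MIN(quantity), MAX(quantity)
FROM sales
GROUP BY category

Result:
  Clothing: min=4, max=49
  Food: min=5, max=75
  Tools: min=30, max=77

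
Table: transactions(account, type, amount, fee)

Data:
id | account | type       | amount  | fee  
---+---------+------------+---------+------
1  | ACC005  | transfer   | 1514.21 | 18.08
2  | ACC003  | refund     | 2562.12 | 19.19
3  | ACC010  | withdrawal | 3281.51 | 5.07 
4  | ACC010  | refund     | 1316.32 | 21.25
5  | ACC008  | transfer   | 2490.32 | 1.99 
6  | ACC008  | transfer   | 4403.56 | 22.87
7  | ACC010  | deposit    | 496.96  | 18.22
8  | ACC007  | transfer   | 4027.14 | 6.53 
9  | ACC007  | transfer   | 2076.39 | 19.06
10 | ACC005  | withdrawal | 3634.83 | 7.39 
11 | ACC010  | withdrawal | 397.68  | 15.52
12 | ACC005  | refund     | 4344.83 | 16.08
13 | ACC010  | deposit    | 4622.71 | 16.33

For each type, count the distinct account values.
SELECT type, COUNT(DISTINCT account)
FROM transactions
GROUP BY type

Result:
  deposit: 1 distinct
  refund: 3 distinct
  transfer: 3 distinct
  withdrawal: 2 distinct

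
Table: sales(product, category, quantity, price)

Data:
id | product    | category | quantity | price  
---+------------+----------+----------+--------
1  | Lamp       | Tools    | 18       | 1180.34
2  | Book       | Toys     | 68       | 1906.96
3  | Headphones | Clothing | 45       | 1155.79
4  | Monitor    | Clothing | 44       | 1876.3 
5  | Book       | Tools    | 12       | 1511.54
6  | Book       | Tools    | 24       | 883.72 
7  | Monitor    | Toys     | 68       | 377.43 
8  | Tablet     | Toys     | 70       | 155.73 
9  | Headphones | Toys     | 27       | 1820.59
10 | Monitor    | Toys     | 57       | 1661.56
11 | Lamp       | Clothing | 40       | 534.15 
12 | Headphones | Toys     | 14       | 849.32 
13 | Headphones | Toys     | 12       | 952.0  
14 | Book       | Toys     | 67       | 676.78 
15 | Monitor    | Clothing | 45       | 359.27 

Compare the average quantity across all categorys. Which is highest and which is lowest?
SELECT category, AVG(quantity)
FROM sales
GROUP BY category
ORDER BY AVG(quantity)

All groups:
  Tools: 18.00
  Clothing: 43.50
  Toys: 47.88

Highest: Toys (47.88)
Lowest: Tools (18.00)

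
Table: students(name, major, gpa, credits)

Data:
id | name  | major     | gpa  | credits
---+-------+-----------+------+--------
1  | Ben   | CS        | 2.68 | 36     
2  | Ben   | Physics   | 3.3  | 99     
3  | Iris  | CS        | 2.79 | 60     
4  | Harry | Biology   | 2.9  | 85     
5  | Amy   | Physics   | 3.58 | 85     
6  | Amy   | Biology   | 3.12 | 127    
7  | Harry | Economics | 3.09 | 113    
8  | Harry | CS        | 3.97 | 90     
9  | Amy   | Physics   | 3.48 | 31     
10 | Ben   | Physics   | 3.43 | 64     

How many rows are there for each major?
SELECT major, COUNT(*) as count
FROM students
GROUP BY major

Result:
  Biology: 2
  CS: 3
  Economics: 1
  Physics: 4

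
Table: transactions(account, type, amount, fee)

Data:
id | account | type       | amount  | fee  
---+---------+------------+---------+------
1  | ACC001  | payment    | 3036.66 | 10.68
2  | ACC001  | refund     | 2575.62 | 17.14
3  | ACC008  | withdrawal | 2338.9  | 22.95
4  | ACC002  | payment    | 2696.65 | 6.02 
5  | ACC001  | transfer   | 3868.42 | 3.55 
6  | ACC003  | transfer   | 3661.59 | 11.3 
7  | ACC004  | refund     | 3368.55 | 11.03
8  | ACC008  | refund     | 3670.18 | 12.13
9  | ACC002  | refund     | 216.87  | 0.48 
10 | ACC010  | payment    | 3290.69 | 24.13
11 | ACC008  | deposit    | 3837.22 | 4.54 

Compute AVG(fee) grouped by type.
SELECT type, AVG(fee) as result
FROM transactions
GROUP BY type

Result:
  deposit: 4.54
  payment: 13.61
  refund: 10.20
  transfer: 7.43
  withdrawal: 22.95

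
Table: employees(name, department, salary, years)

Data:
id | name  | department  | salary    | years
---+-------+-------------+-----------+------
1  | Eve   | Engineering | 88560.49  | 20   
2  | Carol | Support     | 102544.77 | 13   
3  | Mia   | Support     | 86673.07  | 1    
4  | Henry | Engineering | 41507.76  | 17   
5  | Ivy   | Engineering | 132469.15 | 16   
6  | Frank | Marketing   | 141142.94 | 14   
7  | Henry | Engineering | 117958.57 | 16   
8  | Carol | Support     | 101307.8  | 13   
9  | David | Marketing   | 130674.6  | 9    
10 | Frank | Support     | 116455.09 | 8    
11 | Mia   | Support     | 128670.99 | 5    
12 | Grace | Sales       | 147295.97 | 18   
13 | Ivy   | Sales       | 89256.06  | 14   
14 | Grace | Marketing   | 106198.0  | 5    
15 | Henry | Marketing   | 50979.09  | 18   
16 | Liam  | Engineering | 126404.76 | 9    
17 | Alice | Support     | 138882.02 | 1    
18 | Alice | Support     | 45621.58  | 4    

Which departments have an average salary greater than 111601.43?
SELECT department, AVG(salary)
FROM employees
GROUP BY department
HAVING AVG(salary) > 111601.43

Result:
  Sales: avg=118276.02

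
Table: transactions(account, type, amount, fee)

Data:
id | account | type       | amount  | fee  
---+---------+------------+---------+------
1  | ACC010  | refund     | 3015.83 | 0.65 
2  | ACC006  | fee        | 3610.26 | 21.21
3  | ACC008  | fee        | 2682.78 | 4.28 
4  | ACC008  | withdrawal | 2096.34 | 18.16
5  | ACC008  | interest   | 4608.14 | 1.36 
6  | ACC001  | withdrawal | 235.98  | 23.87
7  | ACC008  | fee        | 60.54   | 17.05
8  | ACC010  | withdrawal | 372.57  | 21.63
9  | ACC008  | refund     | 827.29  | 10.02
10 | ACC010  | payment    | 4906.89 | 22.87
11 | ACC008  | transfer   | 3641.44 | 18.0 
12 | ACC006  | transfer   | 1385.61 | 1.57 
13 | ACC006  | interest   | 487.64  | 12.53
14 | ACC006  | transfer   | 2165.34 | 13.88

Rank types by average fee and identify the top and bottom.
SELECT type, AVG(fee)
FROM transactions
GROUP BY type
ORDER BY AVG(fee)

All groups:
  refund: 5.34
  interest: 6.95
  transfer: 11.15
  fee: 14.18
  withdrawal: 21.22
  payment: 22.87

Highest: payment (22.87)
Lowest: refund (5.34)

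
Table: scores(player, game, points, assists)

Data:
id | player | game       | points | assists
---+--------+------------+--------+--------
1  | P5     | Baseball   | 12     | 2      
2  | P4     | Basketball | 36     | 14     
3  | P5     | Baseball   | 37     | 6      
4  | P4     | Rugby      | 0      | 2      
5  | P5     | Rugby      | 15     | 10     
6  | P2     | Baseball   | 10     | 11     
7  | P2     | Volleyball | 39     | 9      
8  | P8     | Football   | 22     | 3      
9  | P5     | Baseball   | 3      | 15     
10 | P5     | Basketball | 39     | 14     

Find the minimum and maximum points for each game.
SELECT game, MIN(points), MAX(points)
FROM scores
GROUP BY game

Result:
  Baseball: min=3, max=37
  Basketball: min=36, max=39
  Football: min=22, max=22
  Rugby: min=0, max=15
  Volleyball: min=39, max=39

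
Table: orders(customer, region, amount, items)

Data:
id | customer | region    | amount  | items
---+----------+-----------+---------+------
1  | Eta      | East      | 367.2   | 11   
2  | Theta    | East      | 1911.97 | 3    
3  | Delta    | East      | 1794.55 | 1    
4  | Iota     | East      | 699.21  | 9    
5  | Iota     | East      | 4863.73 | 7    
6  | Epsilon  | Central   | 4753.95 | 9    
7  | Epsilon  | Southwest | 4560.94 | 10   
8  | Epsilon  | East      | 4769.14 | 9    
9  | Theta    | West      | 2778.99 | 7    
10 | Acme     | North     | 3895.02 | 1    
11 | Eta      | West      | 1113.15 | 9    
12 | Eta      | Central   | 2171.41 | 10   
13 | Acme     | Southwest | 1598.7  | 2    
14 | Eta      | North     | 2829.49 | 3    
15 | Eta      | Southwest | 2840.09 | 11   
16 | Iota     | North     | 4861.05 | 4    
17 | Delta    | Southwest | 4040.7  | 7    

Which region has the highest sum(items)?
SELECT region, SUM(items) as val
FROM orders
GROUP BY region
ORDER BY val DESC
LIMIT 1

Result: East with sum(items) = 40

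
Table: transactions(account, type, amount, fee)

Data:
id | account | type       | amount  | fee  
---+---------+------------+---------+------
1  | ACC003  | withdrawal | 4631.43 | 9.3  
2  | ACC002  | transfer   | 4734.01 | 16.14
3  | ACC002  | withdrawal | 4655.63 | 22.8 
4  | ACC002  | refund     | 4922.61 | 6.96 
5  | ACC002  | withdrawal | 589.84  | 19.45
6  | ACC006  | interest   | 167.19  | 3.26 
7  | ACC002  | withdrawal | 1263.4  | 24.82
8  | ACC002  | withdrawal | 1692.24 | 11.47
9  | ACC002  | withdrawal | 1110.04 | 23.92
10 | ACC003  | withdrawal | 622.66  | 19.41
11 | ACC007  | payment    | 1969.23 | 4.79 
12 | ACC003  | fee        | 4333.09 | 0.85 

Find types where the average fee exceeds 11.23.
SELECT type, AVG(fee)
FROM transactions
GROUP BY type
HAVING AVG(fee) > 11.23

Result:
  transfer: avg=16.14
  withdrawal: avg=18.74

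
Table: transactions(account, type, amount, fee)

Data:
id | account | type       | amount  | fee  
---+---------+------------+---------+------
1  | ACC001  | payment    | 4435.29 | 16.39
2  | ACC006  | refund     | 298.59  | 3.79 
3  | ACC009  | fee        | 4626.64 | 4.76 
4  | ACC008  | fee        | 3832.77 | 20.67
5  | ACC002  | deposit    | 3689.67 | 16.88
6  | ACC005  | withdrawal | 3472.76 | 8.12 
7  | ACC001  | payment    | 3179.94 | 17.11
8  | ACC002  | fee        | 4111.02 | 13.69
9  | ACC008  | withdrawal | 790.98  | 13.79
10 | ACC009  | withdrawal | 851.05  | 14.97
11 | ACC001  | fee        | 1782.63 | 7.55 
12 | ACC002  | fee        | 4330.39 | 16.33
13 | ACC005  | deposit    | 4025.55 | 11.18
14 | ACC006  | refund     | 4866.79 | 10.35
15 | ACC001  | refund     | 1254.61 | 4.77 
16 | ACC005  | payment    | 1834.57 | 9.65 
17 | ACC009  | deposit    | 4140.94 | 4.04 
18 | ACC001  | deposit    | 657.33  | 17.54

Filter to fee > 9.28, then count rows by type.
SELECT type, COUNT(*)
FROM transactions
WHERE fee > 9.28
GROUP BY type

Note: WHERE filters rows before grouping.

Result:
  deposit: 3
  fee: 3
  payment: 3
  refund: 1
  withdrawal: 2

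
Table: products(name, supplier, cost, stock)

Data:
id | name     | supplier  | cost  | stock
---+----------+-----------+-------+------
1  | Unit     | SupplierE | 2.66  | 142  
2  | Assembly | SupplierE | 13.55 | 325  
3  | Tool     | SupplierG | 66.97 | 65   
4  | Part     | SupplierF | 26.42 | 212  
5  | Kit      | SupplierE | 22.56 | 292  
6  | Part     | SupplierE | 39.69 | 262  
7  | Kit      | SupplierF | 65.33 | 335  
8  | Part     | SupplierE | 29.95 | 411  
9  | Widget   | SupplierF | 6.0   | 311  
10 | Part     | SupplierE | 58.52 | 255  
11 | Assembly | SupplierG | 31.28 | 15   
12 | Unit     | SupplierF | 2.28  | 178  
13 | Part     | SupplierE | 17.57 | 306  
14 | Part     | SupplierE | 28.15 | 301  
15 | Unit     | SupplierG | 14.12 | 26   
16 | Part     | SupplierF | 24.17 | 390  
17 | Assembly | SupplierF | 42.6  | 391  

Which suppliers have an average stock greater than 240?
SELECT supplier, AVG(stock)
FROM products
GROUP BY supplier
HAVING AVG(stock) > 240

Result:
  SupplierE: avg=286.75
  SupplierF: avg=302.83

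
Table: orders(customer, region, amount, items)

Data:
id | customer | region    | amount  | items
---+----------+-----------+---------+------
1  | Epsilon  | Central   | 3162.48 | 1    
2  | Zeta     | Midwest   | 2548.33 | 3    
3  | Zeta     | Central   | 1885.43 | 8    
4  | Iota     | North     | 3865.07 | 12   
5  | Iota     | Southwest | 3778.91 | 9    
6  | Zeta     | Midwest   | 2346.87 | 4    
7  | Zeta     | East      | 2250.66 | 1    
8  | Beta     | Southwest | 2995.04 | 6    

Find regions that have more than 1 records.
SELECT region, COUNT(*) as cnt
FROM orders
GROUP BY region
HAVING COUNT(*) > 1

Result:
  Central: 2
  Midwest: 2
  Southwest: 2

Note: HAVING filters groups after aggregation, WHERE filters rows before.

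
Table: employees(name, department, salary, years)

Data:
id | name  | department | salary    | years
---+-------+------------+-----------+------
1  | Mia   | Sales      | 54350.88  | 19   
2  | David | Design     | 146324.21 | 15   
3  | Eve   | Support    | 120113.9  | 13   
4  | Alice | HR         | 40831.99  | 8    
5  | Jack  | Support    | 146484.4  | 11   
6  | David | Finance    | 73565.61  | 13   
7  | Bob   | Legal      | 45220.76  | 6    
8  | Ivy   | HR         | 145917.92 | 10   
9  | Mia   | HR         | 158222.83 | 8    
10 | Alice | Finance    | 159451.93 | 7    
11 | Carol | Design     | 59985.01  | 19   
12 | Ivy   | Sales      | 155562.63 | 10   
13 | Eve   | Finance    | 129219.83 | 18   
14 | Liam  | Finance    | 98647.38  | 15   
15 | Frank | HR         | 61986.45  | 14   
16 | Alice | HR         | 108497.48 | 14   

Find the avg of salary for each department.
SELECT department, AVG(salary) as result
FROM employees
GROUP BY department

Result:
  Design: 103154.61
  Finance: 115221.19
  HR: 103091.33
  Legal: 45220.76
  Sales: 104956.76
  Support: 133299.15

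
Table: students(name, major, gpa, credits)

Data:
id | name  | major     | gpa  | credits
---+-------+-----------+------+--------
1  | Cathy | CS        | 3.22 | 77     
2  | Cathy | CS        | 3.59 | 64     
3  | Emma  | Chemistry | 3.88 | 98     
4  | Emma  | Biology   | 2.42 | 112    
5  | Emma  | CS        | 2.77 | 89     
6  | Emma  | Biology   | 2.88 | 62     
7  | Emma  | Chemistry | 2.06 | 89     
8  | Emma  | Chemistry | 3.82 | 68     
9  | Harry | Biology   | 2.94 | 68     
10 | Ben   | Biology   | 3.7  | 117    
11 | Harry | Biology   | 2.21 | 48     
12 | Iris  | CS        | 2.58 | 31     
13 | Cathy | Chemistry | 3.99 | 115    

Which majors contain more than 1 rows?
SELECT major, COUNT(*) as cnt
FROM students
GROUP BY major
HAVING COUNT(*) > 1

Result:
  Biology: 5
  CS: 4
  Chemistry: 4

Note: HAVING filters groups after aggregation, WHERE filters rows before.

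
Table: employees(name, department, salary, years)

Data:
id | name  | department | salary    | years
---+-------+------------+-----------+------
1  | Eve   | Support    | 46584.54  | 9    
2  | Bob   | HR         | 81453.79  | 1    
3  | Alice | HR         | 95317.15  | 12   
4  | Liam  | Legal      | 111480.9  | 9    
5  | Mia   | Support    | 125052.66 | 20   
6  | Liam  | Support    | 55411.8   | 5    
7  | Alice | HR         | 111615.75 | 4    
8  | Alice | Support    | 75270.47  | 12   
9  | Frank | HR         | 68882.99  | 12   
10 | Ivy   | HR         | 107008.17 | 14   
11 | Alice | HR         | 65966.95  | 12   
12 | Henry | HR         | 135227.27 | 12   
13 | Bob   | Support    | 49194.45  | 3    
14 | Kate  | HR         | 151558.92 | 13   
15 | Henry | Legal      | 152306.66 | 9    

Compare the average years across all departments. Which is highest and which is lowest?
SELECT department, AVG(years)
FROM employees
GROUP BY department
ORDER BY AVG(years)

All groups:
  Legal: 9.00
  Support: 9.80
  HR: 10.00

Highest: HR (10.00)
Lowest: Legal (9.00)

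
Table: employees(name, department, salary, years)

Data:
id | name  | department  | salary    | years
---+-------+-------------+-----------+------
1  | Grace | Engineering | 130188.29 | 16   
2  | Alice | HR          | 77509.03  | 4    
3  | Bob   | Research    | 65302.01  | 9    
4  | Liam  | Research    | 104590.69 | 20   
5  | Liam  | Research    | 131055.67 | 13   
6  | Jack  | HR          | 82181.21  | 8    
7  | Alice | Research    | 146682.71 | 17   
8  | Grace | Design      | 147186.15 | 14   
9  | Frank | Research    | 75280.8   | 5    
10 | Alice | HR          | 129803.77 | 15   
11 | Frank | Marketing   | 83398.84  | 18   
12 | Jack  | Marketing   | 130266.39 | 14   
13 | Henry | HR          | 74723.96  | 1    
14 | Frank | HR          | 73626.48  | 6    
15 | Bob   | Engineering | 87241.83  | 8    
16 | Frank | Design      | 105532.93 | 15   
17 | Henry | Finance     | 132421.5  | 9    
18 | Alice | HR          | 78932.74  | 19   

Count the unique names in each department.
SELECT department, COUNT(DISTINCT name)
FROM employees
GROUP BY department

Result:
  Design: 2 distinct
  Engineering: 2 distinct
  Finance: 1 distinct
  HR: 4 distinct
  Marketing: 2 distinct
  Research: 4 distinct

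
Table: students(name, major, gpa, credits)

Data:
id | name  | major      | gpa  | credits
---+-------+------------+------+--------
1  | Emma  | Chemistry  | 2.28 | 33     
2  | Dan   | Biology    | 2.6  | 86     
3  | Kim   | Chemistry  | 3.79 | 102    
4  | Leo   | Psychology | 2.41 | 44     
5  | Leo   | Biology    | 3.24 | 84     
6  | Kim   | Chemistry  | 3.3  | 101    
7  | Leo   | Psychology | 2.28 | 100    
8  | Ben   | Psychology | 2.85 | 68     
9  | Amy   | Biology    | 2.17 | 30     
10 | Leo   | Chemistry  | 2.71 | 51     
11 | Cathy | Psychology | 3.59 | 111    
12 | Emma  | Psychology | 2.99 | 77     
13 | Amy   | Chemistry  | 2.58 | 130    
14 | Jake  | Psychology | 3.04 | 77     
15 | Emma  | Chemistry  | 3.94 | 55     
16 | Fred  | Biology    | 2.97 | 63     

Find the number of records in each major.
SELECT major, COUNT(*) as count
FROM students
GROUP BY major

Result:
  Biology: 4
  Chemistry: 6
  Psychology: 6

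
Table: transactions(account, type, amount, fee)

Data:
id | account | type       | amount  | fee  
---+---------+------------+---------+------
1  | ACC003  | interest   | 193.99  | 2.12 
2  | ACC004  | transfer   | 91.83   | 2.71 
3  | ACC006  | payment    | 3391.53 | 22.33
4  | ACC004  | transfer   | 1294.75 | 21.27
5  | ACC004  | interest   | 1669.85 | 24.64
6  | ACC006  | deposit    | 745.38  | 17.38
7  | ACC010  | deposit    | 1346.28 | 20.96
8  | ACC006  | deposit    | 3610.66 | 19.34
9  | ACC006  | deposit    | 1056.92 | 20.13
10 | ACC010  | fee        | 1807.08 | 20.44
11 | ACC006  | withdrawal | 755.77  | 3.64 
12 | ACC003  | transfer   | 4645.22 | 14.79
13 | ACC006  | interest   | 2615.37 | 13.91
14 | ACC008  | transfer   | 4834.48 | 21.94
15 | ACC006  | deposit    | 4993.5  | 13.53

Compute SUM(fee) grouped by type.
SELECT type, SUM(fee) as result
FROM transactions
GROUP BY type

Result:
  deposit: 91.34
  fee: 20.44
  interest: 40.67
  payment: 22.33
  transfer: 60.71
  withdrawal: 3.64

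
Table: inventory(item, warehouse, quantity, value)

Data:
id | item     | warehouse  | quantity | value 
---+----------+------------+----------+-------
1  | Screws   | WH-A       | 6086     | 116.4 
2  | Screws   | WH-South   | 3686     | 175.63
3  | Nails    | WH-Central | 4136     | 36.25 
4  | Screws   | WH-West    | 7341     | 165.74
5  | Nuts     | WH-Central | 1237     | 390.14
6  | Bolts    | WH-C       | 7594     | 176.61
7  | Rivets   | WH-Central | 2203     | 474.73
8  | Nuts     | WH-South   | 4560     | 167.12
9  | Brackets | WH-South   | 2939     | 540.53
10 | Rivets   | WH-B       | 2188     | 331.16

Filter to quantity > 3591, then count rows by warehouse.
SELECT warehouse, COUNT(*)
FROM inventory
WHERE quantity > 3591
GROUP BY warehouse

Note: WHERE filters rows before grouping.

Result:
  WH-A: 1
  WH-C: 1
  WH-Central: 1
  WH-South: 2
  WH-West: 1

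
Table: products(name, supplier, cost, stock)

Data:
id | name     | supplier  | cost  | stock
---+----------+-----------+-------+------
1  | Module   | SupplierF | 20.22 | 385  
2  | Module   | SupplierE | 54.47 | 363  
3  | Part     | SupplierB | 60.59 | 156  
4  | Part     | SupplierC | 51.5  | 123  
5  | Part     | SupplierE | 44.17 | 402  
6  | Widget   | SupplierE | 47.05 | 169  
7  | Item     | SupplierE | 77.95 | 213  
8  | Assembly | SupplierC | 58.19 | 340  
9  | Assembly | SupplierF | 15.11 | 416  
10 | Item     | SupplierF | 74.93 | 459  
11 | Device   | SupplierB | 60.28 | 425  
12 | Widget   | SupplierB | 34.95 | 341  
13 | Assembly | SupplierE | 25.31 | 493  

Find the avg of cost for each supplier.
SELECT supplier, AVG(cost) as result
FROM products
GROUP BY supplier

Result:
  SupplierB: 51.94
  SupplierC: 54.85
  SupplierE: 49.79
  SupplierF: 36.75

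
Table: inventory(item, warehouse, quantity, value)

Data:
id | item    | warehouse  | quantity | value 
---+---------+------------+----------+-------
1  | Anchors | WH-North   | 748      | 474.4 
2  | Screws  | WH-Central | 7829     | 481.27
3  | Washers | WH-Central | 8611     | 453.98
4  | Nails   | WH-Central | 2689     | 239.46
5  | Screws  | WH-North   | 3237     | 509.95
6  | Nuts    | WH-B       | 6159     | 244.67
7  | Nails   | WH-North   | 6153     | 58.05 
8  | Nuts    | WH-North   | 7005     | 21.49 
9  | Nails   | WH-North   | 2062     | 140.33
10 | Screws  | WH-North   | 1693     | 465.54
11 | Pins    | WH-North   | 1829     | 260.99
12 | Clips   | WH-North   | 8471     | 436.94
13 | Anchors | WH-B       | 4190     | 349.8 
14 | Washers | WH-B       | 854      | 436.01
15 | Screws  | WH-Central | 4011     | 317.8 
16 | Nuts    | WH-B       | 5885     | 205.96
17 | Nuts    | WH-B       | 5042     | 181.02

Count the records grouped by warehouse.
SELECT warehouse, COUNT(*) as count
FROM inventory
GROUP BY warehouse

Result:
  WH-B: 5
  WH-Central: 4
  WH-North: 8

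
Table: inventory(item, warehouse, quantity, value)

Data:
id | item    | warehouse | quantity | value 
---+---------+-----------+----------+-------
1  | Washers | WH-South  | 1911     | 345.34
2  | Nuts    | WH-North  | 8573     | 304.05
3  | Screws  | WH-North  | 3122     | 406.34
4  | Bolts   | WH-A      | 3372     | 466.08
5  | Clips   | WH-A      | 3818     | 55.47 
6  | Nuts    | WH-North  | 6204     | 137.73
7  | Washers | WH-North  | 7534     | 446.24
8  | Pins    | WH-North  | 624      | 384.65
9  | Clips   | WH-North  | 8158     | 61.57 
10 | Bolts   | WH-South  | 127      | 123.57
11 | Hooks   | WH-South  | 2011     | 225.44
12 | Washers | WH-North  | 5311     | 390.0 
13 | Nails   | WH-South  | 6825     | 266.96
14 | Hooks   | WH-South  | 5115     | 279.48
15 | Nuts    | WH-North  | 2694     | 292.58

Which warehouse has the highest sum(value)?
SELECT warehouse, SUM(value) as val
FROM inventory
GROUP BY warehouse
ORDER BY val DESC
LIMIT 1

Result: WH-North with sum(value) = 2423.16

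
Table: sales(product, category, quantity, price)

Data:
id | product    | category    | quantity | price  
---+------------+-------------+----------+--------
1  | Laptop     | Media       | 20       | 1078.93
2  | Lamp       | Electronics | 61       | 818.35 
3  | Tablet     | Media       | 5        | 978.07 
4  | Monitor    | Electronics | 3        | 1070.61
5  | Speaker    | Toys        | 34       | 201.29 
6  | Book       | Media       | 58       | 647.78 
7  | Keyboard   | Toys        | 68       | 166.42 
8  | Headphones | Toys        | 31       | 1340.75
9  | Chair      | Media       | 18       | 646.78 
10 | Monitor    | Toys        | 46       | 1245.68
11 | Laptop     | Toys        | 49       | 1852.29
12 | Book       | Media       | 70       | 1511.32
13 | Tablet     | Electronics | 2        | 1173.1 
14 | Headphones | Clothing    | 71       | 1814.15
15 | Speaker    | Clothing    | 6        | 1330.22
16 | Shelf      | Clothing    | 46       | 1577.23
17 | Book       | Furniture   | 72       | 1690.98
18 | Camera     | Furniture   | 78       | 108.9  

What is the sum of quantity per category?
SELECT category, SUM(quantity) as result
FROM sales
GROUP BY category

Result:
  Clothing: 123
  Electronics: 66
  Furniture: 150
  Media: 171
  Toys: 228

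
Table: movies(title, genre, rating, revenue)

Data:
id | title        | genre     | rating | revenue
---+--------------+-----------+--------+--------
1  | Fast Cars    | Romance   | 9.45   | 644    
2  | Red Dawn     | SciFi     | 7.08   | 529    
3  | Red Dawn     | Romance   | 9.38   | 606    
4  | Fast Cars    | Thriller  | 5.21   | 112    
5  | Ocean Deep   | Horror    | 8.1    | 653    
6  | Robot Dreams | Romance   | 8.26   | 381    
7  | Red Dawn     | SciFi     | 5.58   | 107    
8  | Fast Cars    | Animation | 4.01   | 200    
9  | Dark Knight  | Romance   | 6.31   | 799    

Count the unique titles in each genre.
SELECT genre, COUNT(DISTINCT title)
FROM movies
GROUP BY genre

Result:
  Animation: 1 distinct
  Horror: 1 distinct
  Romance: 4 distinct
  SciFi: 1 distinct
  Thriller: 1 distinct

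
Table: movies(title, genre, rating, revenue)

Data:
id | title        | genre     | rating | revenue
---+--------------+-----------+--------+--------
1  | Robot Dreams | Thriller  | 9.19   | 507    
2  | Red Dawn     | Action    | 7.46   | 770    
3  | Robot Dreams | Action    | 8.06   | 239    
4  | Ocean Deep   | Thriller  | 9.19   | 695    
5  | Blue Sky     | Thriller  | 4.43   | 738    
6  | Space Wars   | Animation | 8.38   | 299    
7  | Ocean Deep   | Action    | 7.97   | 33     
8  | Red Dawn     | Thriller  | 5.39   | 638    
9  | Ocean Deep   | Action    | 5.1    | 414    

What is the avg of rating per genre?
SELECT genre, AVG(rating) as result
FROM movies
GROUP BY genre

Result:
  Action: 7.15
  Animation: 8.38
  Thriller: 7.05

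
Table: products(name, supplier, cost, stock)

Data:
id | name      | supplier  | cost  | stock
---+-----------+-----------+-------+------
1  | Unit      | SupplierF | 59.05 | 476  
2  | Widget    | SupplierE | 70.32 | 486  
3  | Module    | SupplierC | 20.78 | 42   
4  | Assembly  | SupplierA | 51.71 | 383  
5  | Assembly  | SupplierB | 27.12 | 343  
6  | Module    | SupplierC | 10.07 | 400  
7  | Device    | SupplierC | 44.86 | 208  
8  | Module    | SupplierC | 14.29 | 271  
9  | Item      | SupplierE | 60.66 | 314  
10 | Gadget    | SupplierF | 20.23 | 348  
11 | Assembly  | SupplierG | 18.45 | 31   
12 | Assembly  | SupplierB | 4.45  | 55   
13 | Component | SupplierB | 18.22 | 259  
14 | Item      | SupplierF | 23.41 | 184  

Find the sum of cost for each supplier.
SELECT supplier, SUM(cost) as result
FROM products
GROUP BY supplier

Result:
  SupplierA: 51.71
  SupplierB: 49.79
  SupplierC: 90.00
  SupplierE: 130.98
  SupplierF: 102.69
  SupplierG: 18.45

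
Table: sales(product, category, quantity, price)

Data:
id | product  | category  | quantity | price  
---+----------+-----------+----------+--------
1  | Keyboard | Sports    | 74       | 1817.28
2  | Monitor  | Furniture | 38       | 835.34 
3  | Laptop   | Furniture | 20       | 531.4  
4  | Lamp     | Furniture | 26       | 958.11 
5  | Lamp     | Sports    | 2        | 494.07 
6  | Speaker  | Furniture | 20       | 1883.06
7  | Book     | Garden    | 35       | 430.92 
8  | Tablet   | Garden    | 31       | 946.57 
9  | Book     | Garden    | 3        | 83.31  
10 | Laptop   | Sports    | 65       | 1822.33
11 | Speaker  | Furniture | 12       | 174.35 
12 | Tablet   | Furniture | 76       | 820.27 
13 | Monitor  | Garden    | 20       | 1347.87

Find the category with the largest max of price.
SELECT category, MAX(price) as val
FROM sales
GROUP BY category
ORDER BY val DESC
LIMIT 1

Result: Furniture with max(price) = 1883.06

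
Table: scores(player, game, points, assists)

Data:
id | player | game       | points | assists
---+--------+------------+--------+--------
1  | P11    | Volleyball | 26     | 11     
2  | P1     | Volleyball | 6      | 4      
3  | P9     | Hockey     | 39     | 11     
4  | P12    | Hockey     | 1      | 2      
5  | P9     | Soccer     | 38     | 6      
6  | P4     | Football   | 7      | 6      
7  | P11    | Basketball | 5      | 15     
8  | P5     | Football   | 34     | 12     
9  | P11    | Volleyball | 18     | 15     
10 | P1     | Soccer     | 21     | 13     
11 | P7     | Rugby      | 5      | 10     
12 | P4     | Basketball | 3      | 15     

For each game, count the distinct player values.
SELECT game, COUNT(DISTINCT player)
FROM scores
GROUP BY game

Result:
  Basketball: 2 distinct
  Football: 2 distinct
  Hockey: 2 distinct
  Rugby: 1 distinct
  Soccer: 2 distinct
  Volleyball: 2 distinct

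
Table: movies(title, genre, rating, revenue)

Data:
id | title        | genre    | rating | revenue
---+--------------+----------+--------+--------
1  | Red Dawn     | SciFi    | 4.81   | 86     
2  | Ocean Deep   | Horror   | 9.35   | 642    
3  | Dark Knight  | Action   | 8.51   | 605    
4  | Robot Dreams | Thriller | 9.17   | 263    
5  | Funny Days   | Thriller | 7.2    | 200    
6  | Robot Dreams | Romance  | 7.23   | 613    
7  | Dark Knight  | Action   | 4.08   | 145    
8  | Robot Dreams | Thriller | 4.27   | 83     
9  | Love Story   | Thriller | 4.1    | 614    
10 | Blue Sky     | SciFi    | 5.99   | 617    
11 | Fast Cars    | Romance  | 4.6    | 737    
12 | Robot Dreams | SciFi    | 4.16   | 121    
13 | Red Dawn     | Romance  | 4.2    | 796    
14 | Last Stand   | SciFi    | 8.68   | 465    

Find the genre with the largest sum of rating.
SELECT genre, SUM(rating) as val
FROM movies
GROUP BY genre
ORDER BY val DESC
LIMIT 1

Result: Thriller with sum(rating) = 24.74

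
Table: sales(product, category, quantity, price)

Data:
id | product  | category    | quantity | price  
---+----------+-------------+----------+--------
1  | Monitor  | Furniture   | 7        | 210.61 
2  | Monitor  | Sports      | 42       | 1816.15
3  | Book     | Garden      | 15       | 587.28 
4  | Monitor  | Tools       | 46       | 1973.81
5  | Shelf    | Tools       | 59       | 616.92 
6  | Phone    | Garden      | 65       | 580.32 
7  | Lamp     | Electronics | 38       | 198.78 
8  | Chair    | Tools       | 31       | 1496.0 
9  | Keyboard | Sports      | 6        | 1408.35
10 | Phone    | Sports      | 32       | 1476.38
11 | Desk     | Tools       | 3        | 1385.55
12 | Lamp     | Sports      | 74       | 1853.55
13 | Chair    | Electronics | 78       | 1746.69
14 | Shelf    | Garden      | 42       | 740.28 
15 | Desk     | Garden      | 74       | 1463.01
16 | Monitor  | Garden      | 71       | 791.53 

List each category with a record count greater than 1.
SELECT category, COUNT(*) as cnt
FROM sales
GROUP BY category
HAVING COUNT(*) > 1

Result:
  Electronics: 2
  Garden: 5
  Sports: 4
  Tools: 4

Note: HAVING filters groups after aggregation, WHERE filters rows before.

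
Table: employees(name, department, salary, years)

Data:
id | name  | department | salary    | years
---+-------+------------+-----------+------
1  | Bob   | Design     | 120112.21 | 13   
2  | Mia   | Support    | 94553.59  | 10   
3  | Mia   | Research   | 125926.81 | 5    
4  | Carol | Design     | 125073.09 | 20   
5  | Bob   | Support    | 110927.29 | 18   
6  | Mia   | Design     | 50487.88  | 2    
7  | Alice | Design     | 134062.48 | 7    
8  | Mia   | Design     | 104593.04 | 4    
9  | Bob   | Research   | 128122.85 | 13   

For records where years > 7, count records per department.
SELECT department, COUNT(*)
FROM employees
WHERE years > 7
GROUP BY department

Note: WHERE filters rows before grouping.

Result:
  Design: 2
  Research: 1
  Support: 2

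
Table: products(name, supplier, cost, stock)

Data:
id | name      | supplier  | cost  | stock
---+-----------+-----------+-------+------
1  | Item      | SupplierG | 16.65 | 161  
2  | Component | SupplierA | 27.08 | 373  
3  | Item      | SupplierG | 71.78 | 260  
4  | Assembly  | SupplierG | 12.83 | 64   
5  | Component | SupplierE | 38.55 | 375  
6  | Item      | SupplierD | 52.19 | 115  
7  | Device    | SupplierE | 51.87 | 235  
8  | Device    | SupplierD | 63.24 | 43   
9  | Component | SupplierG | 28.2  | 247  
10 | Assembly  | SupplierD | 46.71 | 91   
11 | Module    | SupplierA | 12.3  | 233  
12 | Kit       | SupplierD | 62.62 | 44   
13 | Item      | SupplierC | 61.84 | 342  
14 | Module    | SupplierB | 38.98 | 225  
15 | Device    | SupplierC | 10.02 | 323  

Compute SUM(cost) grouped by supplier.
SELECT supplier, SUM(cost) as result
FROM products
GROUP BY supplier

Result:
  SupplierA: 39.38
  SupplierB: 38.98
  SupplierC: 71.86
  SupplierD: 224.76
  SupplierE: 90.42
  SupplierG: 129.46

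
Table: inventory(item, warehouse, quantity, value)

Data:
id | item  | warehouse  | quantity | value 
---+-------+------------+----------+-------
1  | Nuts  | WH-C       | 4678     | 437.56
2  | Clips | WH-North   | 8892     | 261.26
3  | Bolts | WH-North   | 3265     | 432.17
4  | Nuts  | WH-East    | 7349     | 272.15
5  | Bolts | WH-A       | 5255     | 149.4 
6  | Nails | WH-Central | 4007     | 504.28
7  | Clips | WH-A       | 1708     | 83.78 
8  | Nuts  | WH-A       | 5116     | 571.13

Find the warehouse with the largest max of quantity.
SELECT warehouse, MAX(quantity) as val
FROM inventory
GROUP BY warehouse
ORDER BY val DESC
LIMIT 1

Result: WH-North with max(quantity) = 8892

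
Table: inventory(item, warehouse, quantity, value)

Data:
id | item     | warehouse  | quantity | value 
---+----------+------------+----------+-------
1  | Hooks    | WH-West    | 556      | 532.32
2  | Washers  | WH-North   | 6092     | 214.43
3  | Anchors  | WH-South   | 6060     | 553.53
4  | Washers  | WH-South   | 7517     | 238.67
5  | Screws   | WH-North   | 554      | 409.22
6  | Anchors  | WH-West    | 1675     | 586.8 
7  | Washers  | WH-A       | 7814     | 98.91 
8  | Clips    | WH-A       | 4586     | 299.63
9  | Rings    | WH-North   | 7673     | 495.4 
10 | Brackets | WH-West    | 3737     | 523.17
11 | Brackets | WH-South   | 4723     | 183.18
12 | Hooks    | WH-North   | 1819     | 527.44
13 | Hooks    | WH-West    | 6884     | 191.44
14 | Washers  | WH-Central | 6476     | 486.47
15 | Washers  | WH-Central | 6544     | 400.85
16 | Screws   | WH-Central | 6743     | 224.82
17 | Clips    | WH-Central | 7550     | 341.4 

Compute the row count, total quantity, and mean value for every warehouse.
SELECT warehouse,
       COUNT(*) as cnt,
       SUM(quantity) as total_quantity,
       AVG(value) as avg_value
FROM inventory
GROUP BY warehouse

Result:
  WH-A: 2 records, 12400 total quantity, 199.27 avg value
  WH-Central: 4 records, 27313 total quantity, 363.39 avg value
  WH-North: 4 records, 16138 total quantity, 411.62 avg value
  WH-South: 3 records, 18300 total quantity, 325.13 avg value
  WH-West: 4 records, 12852 total quantity, 458.43 avg value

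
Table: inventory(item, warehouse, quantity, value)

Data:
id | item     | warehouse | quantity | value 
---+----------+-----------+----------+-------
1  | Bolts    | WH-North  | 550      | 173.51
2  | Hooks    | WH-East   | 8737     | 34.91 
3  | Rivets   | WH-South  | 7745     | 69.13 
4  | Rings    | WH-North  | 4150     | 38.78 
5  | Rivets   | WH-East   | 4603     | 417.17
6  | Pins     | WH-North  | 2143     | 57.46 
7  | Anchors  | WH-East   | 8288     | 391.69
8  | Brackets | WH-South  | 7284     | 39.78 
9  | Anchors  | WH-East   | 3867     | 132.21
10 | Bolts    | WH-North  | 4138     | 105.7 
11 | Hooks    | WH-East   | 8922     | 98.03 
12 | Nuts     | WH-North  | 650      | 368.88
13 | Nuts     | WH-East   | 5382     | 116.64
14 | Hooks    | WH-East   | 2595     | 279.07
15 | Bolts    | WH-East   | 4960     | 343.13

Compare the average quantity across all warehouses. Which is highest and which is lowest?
SELECT warehouse, AVG(quantity)
FROM inventory
GROUP BY warehouse
ORDER BY AVG(quantity)

All groups:
  WH-North: 2326.20
  WH-East: 5919.25
  WH-South: 7514.50

Highest: WH-South (7514.50)
Lowest: WH-North (2326.20)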